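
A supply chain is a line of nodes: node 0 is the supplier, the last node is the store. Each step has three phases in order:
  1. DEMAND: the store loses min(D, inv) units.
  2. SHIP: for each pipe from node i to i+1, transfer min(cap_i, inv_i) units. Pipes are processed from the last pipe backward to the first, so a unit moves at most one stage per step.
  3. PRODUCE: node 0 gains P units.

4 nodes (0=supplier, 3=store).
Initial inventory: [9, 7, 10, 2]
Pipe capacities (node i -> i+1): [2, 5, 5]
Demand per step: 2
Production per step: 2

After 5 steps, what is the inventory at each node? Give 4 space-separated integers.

Step 1: demand=2,sold=2 ship[2->3]=5 ship[1->2]=5 ship[0->1]=2 prod=2 -> inv=[9 4 10 5]
Step 2: demand=2,sold=2 ship[2->3]=5 ship[1->2]=4 ship[0->1]=2 prod=2 -> inv=[9 2 9 8]
Step 3: demand=2,sold=2 ship[2->3]=5 ship[1->2]=2 ship[0->1]=2 prod=2 -> inv=[9 2 6 11]
Step 4: demand=2,sold=2 ship[2->3]=5 ship[1->2]=2 ship[0->1]=2 prod=2 -> inv=[9 2 3 14]
Step 5: demand=2,sold=2 ship[2->3]=3 ship[1->2]=2 ship[0->1]=2 prod=2 -> inv=[9 2 2 15]

9 2 2 15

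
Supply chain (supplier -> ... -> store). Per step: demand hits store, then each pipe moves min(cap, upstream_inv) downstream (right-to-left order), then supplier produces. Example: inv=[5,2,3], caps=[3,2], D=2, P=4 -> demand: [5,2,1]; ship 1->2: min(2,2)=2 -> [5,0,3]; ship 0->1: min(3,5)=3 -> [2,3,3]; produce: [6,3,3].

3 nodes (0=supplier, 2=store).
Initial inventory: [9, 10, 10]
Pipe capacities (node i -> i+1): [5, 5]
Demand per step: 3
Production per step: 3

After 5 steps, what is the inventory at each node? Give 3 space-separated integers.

Step 1: demand=3,sold=3 ship[1->2]=5 ship[0->1]=5 prod=3 -> inv=[7 10 12]
Step 2: demand=3,sold=3 ship[1->2]=5 ship[0->1]=5 prod=3 -> inv=[5 10 14]
Step 3: demand=3,sold=3 ship[1->2]=5 ship[0->1]=5 prod=3 -> inv=[3 10 16]
Step 4: demand=3,sold=3 ship[1->2]=5 ship[0->1]=3 prod=3 -> inv=[3 8 18]
Step 5: demand=3,sold=3 ship[1->2]=5 ship[0->1]=3 prod=3 -> inv=[3 6 20]

3 6 20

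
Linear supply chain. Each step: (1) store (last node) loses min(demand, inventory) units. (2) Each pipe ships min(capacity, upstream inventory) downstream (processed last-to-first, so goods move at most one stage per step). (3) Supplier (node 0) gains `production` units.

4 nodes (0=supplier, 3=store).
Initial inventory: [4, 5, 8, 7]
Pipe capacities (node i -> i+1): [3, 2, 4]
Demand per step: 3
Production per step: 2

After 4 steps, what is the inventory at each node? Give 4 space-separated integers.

Step 1: demand=3,sold=3 ship[2->3]=4 ship[1->2]=2 ship[0->1]=3 prod=2 -> inv=[3 6 6 8]
Step 2: demand=3,sold=3 ship[2->3]=4 ship[1->2]=2 ship[0->1]=3 prod=2 -> inv=[2 7 4 9]
Step 3: demand=3,sold=3 ship[2->3]=4 ship[1->2]=2 ship[0->1]=2 prod=2 -> inv=[2 7 2 10]
Step 4: demand=3,sold=3 ship[2->3]=2 ship[1->2]=2 ship[0->1]=2 prod=2 -> inv=[2 7 2 9]

2 7 2 9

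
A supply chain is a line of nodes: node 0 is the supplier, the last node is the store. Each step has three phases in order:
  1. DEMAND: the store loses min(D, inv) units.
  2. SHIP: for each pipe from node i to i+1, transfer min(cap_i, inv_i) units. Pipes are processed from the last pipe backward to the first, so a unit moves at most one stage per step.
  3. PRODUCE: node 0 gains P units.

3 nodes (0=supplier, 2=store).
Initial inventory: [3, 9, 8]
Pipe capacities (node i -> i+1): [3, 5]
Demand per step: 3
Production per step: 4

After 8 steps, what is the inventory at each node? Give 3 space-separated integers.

Step 1: demand=3,sold=3 ship[1->2]=5 ship[0->1]=3 prod=4 -> inv=[4 7 10]
Step 2: demand=3,sold=3 ship[1->2]=5 ship[0->1]=3 prod=4 -> inv=[5 5 12]
Step 3: demand=3,sold=3 ship[1->2]=5 ship[0->1]=3 prod=4 -> inv=[6 3 14]
Step 4: demand=3,sold=3 ship[1->2]=3 ship[0->1]=3 prod=4 -> inv=[7 3 14]
Step 5: demand=3,sold=3 ship[1->2]=3 ship[0->1]=3 prod=4 -> inv=[8 3 14]
Step 6: demand=3,sold=3 ship[1->2]=3 ship[0->1]=3 prod=4 -> inv=[9 3 14]
Step 7: demand=3,sold=3 ship[1->2]=3 ship[0->1]=3 prod=4 -> inv=[10 3 14]
Step 8: demand=3,sold=3 ship[1->2]=3 ship[0->1]=3 prod=4 -> inv=[11 3 14]

11 3 14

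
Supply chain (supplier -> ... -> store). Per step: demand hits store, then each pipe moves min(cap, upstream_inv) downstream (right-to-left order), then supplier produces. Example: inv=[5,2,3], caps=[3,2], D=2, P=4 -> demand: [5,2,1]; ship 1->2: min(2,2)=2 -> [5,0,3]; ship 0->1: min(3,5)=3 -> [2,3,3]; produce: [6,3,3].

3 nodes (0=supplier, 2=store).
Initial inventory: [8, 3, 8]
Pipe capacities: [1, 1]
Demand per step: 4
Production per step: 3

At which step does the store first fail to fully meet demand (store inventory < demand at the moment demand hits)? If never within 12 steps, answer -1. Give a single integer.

Step 1: demand=4,sold=4 ship[1->2]=1 ship[0->1]=1 prod=3 -> [10 3 5]
Step 2: demand=4,sold=4 ship[1->2]=1 ship[0->1]=1 prod=3 -> [12 3 2]
Step 3: demand=4,sold=2 ship[1->2]=1 ship[0->1]=1 prod=3 -> [14 3 1]
Step 4: demand=4,sold=1 ship[1->2]=1 ship[0->1]=1 prod=3 -> [16 3 1]
Step 5: demand=4,sold=1 ship[1->2]=1 ship[0->1]=1 prod=3 -> [18 3 1]
Step 6: demand=4,sold=1 ship[1->2]=1 ship[0->1]=1 prod=3 -> [20 3 1]
Step 7: demand=4,sold=1 ship[1->2]=1 ship[0->1]=1 prod=3 -> [22 3 1]
Step 8: demand=4,sold=1 ship[1->2]=1 ship[0->1]=1 prod=3 -> [24 3 1]
Step 9: demand=4,sold=1 ship[1->2]=1 ship[0->1]=1 prod=3 -> [26 3 1]
Step 10: demand=4,sold=1 ship[1->2]=1 ship[0->1]=1 prod=3 -> [28 3 1]
Step 11: demand=4,sold=1 ship[1->2]=1 ship[0->1]=1 prod=3 -> [30 3 1]
Step 12: demand=4,sold=1 ship[1->2]=1 ship[0->1]=1 prod=3 -> [32 3 1]
First stockout at step 3

3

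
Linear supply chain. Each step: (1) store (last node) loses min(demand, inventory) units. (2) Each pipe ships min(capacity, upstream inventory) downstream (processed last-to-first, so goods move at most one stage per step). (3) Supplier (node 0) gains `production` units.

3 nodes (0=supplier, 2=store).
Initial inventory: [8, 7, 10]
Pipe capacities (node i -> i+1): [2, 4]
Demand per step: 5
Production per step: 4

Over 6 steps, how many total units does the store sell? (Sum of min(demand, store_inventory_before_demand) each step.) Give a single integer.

Answer: 25

Derivation:
Step 1: sold=5 (running total=5) -> [10 5 9]
Step 2: sold=5 (running total=10) -> [12 3 8]
Step 3: sold=5 (running total=15) -> [14 2 6]
Step 4: sold=5 (running total=20) -> [16 2 3]
Step 5: sold=3 (running total=23) -> [18 2 2]
Step 6: sold=2 (running total=25) -> [20 2 2]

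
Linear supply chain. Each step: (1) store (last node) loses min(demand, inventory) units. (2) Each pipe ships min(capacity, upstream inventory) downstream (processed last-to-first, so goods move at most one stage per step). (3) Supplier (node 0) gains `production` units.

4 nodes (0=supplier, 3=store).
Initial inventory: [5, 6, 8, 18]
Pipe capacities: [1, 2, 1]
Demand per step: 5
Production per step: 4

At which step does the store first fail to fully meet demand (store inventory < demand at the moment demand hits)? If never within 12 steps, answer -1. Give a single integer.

Step 1: demand=5,sold=5 ship[2->3]=1 ship[1->2]=2 ship[0->1]=1 prod=4 -> [8 5 9 14]
Step 2: demand=5,sold=5 ship[2->3]=1 ship[1->2]=2 ship[0->1]=1 prod=4 -> [11 4 10 10]
Step 3: demand=5,sold=5 ship[2->3]=1 ship[1->2]=2 ship[0->1]=1 prod=4 -> [14 3 11 6]
Step 4: demand=5,sold=5 ship[2->3]=1 ship[1->2]=2 ship[0->1]=1 prod=4 -> [17 2 12 2]
Step 5: demand=5,sold=2 ship[2->3]=1 ship[1->2]=2 ship[0->1]=1 prod=4 -> [20 1 13 1]
Step 6: demand=5,sold=1 ship[2->3]=1 ship[1->2]=1 ship[0->1]=1 prod=4 -> [23 1 13 1]
Step 7: demand=5,sold=1 ship[2->3]=1 ship[1->2]=1 ship[0->1]=1 prod=4 -> [26 1 13 1]
Step 8: demand=5,sold=1 ship[2->3]=1 ship[1->2]=1 ship[0->1]=1 prod=4 -> [29 1 13 1]
Step 9: demand=5,sold=1 ship[2->3]=1 ship[1->2]=1 ship[0->1]=1 prod=4 -> [32 1 13 1]
Step 10: demand=5,sold=1 ship[2->3]=1 ship[1->2]=1 ship[0->1]=1 prod=4 -> [35 1 13 1]
Step 11: demand=5,sold=1 ship[2->3]=1 ship[1->2]=1 ship[0->1]=1 prod=4 -> [38 1 13 1]
Step 12: demand=5,sold=1 ship[2->3]=1 ship[1->2]=1 ship[0->1]=1 prod=4 -> [41 1 13 1]
First stockout at step 5

5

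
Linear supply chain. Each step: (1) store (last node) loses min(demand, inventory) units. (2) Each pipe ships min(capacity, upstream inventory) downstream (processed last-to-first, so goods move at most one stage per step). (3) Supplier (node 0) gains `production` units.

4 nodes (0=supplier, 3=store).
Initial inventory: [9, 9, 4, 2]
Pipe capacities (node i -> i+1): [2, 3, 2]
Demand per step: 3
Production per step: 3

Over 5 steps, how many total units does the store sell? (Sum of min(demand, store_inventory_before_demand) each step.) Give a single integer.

Step 1: sold=2 (running total=2) -> [10 8 5 2]
Step 2: sold=2 (running total=4) -> [11 7 6 2]
Step 3: sold=2 (running total=6) -> [12 6 7 2]
Step 4: sold=2 (running total=8) -> [13 5 8 2]
Step 5: sold=2 (running total=10) -> [14 4 9 2]

Answer: 10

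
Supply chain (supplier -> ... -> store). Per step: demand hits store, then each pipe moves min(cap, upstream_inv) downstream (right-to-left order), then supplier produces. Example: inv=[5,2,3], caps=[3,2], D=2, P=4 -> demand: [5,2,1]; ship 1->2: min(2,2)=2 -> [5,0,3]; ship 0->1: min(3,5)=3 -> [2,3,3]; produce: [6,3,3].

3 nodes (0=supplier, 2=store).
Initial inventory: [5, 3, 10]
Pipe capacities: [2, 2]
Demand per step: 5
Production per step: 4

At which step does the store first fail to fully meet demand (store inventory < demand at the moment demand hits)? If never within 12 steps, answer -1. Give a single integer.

Step 1: demand=5,sold=5 ship[1->2]=2 ship[0->1]=2 prod=4 -> [7 3 7]
Step 2: demand=5,sold=5 ship[1->2]=2 ship[0->1]=2 prod=4 -> [9 3 4]
Step 3: demand=5,sold=4 ship[1->2]=2 ship[0->1]=2 prod=4 -> [11 3 2]
Step 4: demand=5,sold=2 ship[1->2]=2 ship[0->1]=2 prod=4 -> [13 3 2]
Step 5: demand=5,sold=2 ship[1->2]=2 ship[0->1]=2 prod=4 -> [15 3 2]
Step 6: demand=5,sold=2 ship[1->2]=2 ship[0->1]=2 prod=4 -> [17 3 2]
Step 7: demand=5,sold=2 ship[1->2]=2 ship[0->1]=2 prod=4 -> [19 3 2]
Step 8: demand=5,sold=2 ship[1->2]=2 ship[0->1]=2 prod=4 -> [21 3 2]
Step 9: demand=5,sold=2 ship[1->2]=2 ship[0->1]=2 prod=4 -> [23 3 2]
Step 10: demand=5,sold=2 ship[1->2]=2 ship[0->1]=2 prod=4 -> [25 3 2]
Step 11: demand=5,sold=2 ship[1->2]=2 ship[0->1]=2 prod=4 -> [27 3 2]
Step 12: demand=5,sold=2 ship[1->2]=2 ship[0->1]=2 prod=4 -> [29 3 2]
First stockout at step 3

3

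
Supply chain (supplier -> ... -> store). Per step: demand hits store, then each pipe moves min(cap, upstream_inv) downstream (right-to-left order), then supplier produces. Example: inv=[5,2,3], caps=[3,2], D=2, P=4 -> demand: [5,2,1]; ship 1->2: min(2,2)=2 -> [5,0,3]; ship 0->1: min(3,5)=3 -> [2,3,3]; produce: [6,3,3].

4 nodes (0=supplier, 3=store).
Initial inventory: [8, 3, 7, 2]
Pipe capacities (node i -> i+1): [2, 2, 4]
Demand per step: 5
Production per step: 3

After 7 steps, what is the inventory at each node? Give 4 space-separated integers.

Step 1: demand=5,sold=2 ship[2->3]=4 ship[1->2]=2 ship[0->1]=2 prod=3 -> inv=[9 3 5 4]
Step 2: demand=5,sold=4 ship[2->3]=4 ship[1->2]=2 ship[0->1]=2 prod=3 -> inv=[10 3 3 4]
Step 3: demand=5,sold=4 ship[2->3]=3 ship[1->2]=2 ship[0->1]=2 prod=3 -> inv=[11 3 2 3]
Step 4: demand=5,sold=3 ship[2->3]=2 ship[1->2]=2 ship[0->1]=2 prod=3 -> inv=[12 3 2 2]
Step 5: demand=5,sold=2 ship[2->3]=2 ship[1->2]=2 ship[0->1]=2 prod=3 -> inv=[13 3 2 2]
Step 6: demand=5,sold=2 ship[2->3]=2 ship[1->2]=2 ship[0->1]=2 prod=3 -> inv=[14 3 2 2]
Step 7: demand=5,sold=2 ship[2->3]=2 ship[1->2]=2 ship[0->1]=2 prod=3 -> inv=[15 3 2 2]

15 3 2 2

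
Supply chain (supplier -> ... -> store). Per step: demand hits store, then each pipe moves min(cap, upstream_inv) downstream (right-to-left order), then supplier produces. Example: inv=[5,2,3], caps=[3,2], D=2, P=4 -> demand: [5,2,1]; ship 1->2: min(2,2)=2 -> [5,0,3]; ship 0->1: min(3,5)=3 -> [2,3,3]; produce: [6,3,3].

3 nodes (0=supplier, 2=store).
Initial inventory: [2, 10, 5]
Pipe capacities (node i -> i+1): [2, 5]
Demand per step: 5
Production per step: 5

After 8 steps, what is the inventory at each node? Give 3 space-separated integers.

Step 1: demand=5,sold=5 ship[1->2]=5 ship[0->1]=2 prod=5 -> inv=[5 7 5]
Step 2: demand=5,sold=5 ship[1->2]=5 ship[0->1]=2 prod=5 -> inv=[8 4 5]
Step 3: demand=5,sold=5 ship[1->2]=4 ship[0->1]=2 prod=5 -> inv=[11 2 4]
Step 4: demand=5,sold=4 ship[1->2]=2 ship[0->1]=2 prod=5 -> inv=[14 2 2]
Step 5: demand=5,sold=2 ship[1->2]=2 ship[0->1]=2 prod=5 -> inv=[17 2 2]
Step 6: demand=5,sold=2 ship[1->2]=2 ship[0->1]=2 prod=5 -> inv=[20 2 2]
Step 7: demand=5,sold=2 ship[1->2]=2 ship[0->1]=2 prod=5 -> inv=[23 2 2]
Step 8: demand=5,sold=2 ship[1->2]=2 ship[0->1]=2 prod=5 -> inv=[26 2 2]

26 2 2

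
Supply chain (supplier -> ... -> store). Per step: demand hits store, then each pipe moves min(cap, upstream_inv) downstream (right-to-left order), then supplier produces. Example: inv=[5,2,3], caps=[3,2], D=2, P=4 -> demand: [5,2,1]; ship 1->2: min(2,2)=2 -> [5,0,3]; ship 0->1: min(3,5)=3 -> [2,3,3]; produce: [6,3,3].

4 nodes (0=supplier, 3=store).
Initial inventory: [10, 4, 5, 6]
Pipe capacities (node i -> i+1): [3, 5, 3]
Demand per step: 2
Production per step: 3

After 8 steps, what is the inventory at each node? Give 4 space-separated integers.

Step 1: demand=2,sold=2 ship[2->3]=3 ship[1->2]=4 ship[0->1]=3 prod=3 -> inv=[10 3 6 7]
Step 2: demand=2,sold=2 ship[2->3]=3 ship[1->2]=3 ship[0->1]=3 prod=3 -> inv=[10 3 6 8]
Step 3: demand=2,sold=2 ship[2->3]=3 ship[1->2]=3 ship[0->1]=3 prod=3 -> inv=[10 3 6 9]
Step 4: demand=2,sold=2 ship[2->3]=3 ship[1->2]=3 ship[0->1]=3 prod=3 -> inv=[10 3 6 10]
Step 5: demand=2,sold=2 ship[2->3]=3 ship[1->2]=3 ship[0->1]=3 prod=3 -> inv=[10 3 6 11]
Step 6: demand=2,sold=2 ship[2->3]=3 ship[1->2]=3 ship[0->1]=3 prod=3 -> inv=[10 3 6 12]
Step 7: demand=2,sold=2 ship[2->3]=3 ship[1->2]=3 ship[0->1]=3 prod=3 -> inv=[10 3 6 13]
Step 8: demand=2,sold=2 ship[2->3]=3 ship[1->2]=3 ship[0->1]=3 prod=3 -> inv=[10 3 6 14]

10 3 6 14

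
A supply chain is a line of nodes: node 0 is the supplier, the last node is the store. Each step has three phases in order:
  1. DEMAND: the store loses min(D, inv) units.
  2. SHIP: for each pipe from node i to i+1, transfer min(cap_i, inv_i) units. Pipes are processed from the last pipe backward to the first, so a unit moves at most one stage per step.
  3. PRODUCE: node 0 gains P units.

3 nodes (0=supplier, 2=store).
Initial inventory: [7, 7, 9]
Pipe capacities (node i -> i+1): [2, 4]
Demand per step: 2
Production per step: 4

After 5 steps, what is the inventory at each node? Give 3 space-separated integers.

Step 1: demand=2,sold=2 ship[1->2]=4 ship[0->1]=2 prod=4 -> inv=[9 5 11]
Step 2: demand=2,sold=2 ship[1->2]=4 ship[0->1]=2 prod=4 -> inv=[11 3 13]
Step 3: demand=2,sold=2 ship[1->2]=3 ship[0->1]=2 prod=4 -> inv=[13 2 14]
Step 4: demand=2,sold=2 ship[1->2]=2 ship[0->1]=2 prod=4 -> inv=[15 2 14]
Step 5: demand=2,sold=2 ship[1->2]=2 ship[0->1]=2 prod=4 -> inv=[17 2 14]

17 2 14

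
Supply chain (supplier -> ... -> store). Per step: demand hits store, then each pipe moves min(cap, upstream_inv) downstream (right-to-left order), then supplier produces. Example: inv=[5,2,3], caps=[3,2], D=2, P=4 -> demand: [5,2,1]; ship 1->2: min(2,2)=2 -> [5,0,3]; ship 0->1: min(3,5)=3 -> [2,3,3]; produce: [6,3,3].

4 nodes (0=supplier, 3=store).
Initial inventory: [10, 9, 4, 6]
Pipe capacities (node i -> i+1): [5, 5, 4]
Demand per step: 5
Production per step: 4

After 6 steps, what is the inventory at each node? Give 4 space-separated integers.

Step 1: demand=5,sold=5 ship[2->3]=4 ship[1->2]=5 ship[0->1]=5 prod=4 -> inv=[9 9 5 5]
Step 2: demand=5,sold=5 ship[2->3]=4 ship[1->2]=5 ship[0->1]=5 prod=4 -> inv=[8 9 6 4]
Step 3: demand=5,sold=4 ship[2->3]=4 ship[1->2]=5 ship[0->1]=5 prod=4 -> inv=[7 9 7 4]
Step 4: demand=5,sold=4 ship[2->3]=4 ship[1->2]=5 ship[0->1]=5 prod=4 -> inv=[6 9 8 4]
Step 5: demand=5,sold=4 ship[2->3]=4 ship[1->2]=5 ship[0->1]=5 prod=4 -> inv=[5 9 9 4]
Step 6: demand=5,sold=4 ship[2->3]=4 ship[1->2]=5 ship[0->1]=5 prod=4 -> inv=[4 9 10 4]

4 9 10 4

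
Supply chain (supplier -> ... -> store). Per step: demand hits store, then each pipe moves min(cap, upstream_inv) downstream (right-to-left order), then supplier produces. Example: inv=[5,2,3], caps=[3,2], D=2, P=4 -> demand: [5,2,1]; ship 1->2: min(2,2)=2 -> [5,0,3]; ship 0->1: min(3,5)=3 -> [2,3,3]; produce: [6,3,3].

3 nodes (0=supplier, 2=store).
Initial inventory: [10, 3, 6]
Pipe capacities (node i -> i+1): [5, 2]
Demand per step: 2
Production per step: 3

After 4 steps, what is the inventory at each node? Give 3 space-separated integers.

Step 1: demand=2,sold=2 ship[1->2]=2 ship[0->1]=5 prod=3 -> inv=[8 6 6]
Step 2: demand=2,sold=2 ship[1->2]=2 ship[0->1]=5 prod=3 -> inv=[6 9 6]
Step 3: demand=2,sold=2 ship[1->2]=2 ship[0->1]=5 prod=3 -> inv=[4 12 6]
Step 4: demand=2,sold=2 ship[1->2]=2 ship[0->1]=4 prod=3 -> inv=[3 14 6]

3 14 6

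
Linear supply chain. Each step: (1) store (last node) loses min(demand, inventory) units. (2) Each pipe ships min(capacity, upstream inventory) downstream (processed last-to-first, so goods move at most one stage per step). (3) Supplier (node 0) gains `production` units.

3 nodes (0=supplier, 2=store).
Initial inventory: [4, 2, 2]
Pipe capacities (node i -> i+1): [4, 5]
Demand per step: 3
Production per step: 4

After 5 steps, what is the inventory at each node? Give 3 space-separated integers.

Step 1: demand=3,sold=2 ship[1->2]=2 ship[0->1]=4 prod=4 -> inv=[4 4 2]
Step 2: demand=3,sold=2 ship[1->2]=4 ship[0->1]=4 prod=4 -> inv=[4 4 4]
Step 3: demand=3,sold=3 ship[1->2]=4 ship[0->1]=4 prod=4 -> inv=[4 4 5]
Step 4: demand=3,sold=3 ship[1->2]=4 ship[0->1]=4 prod=4 -> inv=[4 4 6]
Step 5: demand=3,sold=3 ship[1->2]=4 ship[0->1]=4 prod=4 -> inv=[4 4 7]

4 4 7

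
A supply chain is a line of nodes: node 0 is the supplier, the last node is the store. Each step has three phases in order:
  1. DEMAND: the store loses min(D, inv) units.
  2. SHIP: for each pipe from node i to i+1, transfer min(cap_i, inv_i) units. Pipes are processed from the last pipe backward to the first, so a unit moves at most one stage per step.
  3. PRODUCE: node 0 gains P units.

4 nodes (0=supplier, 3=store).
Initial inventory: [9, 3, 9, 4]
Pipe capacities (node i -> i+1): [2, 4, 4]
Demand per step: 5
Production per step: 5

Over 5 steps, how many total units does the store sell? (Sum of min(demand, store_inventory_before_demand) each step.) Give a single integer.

Answer: 20

Derivation:
Step 1: sold=4 (running total=4) -> [12 2 8 4]
Step 2: sold=4 (running total=8) -> [15 2 6 4]
Step 3: sold=4 (running total=12) -> [18 2 4 4]
Step 4: sold=4 (running total=16) -> [21 2 2 4]
Step 5: sold=4 (running total=20) -> [24 2 2 2]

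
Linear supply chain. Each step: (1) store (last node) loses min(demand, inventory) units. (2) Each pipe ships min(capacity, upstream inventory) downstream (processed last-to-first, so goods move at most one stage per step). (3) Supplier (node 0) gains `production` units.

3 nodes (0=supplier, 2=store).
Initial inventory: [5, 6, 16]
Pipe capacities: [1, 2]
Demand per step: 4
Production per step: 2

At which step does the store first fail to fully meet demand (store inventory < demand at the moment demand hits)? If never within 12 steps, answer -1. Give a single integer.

Step 1: demand=4,sold=4 ship[1->2]=2 ship[0->1]=1 prod=2 -> [6 5 14]
Step 2: demand=4,sold=4 ship[1->2]=2 ship[0->1]=1 prod=2 -> [7 4 12]
Step 3: demand=4,sold=4 ship[1->2]=2 ship[0->1]=1 prod=2 -> [8 3 10]
Step 4: demand=4,sold=4 ship[1->2]=2 ship[0->1]=1 prod=2 -> [9 2 8]
Step 5: demand=4,sold=4 ship[1->2]=2 ship[0->1]=1 prod=2 -> [10 1 6]
Step 6: demand=4,sold=4 ship[1->2]=1 ship[0->1]=1 prod=2 -> [11 1 3]
Step 7: demand=4,sold=3 ship[1->2]=1 ship[0->1]=1 prod=2 -> [12 1 1]
Step 8: demand=4,sold=1 ship[1->2]=1 ship[0->1]=1 prod=2 -> [13 1 1]
Step 9: demand=4,sold=1 ship[1->2]=1 ship[0->1]=1 prod=2 -> [14 1 1]
Step 10: demand=4,sold=1 ship[1->2]=1 ship[0->1]=1 prod=2 -> [15 1 1]
Step 11: demand=4,sold=1 ship[1->2]=1 ship[0->1]=1 prod=2 -> [16 1 1]
Step 12: demand=4,sold=1 ship[1->2]=1 ship[0->1]=1 prod=2 -> [17 1 1]
First stockout at step 7

7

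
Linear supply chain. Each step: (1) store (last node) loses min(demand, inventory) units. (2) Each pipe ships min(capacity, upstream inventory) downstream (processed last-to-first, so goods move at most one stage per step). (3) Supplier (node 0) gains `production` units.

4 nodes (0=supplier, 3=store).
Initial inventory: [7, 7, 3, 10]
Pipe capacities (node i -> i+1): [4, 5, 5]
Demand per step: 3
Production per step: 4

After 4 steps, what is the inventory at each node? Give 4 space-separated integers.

Step 1: demand=3,sold=3 ship[2->3]=3 ship[1->2]=5 ship[0->1]=4 prod=4 -> inv=[7 6 5 10]
Step 2: demand=3,sold=3 ship[2->3]=5 ship[1->2]=5 ship[0->1]=4 prod=4 -> inv=[7 5 5 12]
Step 3: demand=3,sold=3 ship[2->3]=5 ship[1->2]=5 ship[0->1]=4 prod=4 -> inv=[7 4 5 14]
Step 4: demand=3,sold=3 ship[2->3]=5 ship[1->2]=4 ship[0->1]=4 prod=4 -> inv=[7 4 4 16]

7 4 4 16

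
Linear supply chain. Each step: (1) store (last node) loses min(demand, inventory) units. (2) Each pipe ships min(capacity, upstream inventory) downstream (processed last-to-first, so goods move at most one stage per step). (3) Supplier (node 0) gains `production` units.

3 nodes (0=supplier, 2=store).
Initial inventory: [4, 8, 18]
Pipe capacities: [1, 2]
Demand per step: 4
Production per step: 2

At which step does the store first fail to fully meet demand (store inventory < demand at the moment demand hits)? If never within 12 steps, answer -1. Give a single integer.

Step 1: demand=4,sold=4 ship[1->2]=2 ship[0->1]=1 prod=2 -> [5 7 16]
Step 2: demand=4,sold=4 ship[1->2]=2 ship[0->1]=1 prod=2 -> [6 6 14]
Step 3: demand=4,sold=4 ship[1->2]=2 ship[0->1]=1 prod=2 -> [7 5 12]
Step 4: demand=4,sold=4 ship[1->2]=2 ship[0->1]=1 prod=2 -> [8 4 10]
Step 5: demand=4,sold=4 ship[1->2]=2 ship[0->1]=1 prod=2 -> [9 3 8]
Step 6: demand=4,sold=4 ship[1->2]=2 ship[0->1]=1 prod=2 -> [10 2 6]
Step 7: demand=4,sold=4 ship[1->2]=2 ship[0->1]=1 prod=2 -> [11 1 4]
Step 8: demand=4,sold=4 ship[1->2]=1 ship[0->1]=1 prod=2 -> [12 1 1]
Step 9: demand=4,sold=1 ship[1->2]=1 ship[0->1]=1 prod=2 -> [13 1 1]
Step 10: demand=4,sold=1 ship[1->2]=1 ship[0->1]=1 prod=2 -> [14 1 1]
Step 11: demand=4,sold=1 ship[1->2]=1 ship[0->1]=1 prod=2 -> [15 1 1]
Step 12: demand=4,sold=1 ship[1->2]=1 ship[0->1]=1 prod=2 -> [16 1 1]
First stockout at step 9

9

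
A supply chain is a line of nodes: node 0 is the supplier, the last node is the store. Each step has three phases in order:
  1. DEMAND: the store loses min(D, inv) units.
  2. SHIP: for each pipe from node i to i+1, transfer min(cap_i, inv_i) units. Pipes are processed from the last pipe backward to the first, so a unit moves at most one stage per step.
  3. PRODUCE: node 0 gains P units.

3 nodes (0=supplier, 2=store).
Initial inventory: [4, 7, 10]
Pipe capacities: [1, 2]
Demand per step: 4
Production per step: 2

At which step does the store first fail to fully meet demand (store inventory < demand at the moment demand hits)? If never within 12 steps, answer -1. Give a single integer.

Step 1: demand=4,sold=4 ship[1->2]=2 ship[0->1]=1 prod=2 -> [5 6 8]
Step 2: demand=4,sold=4 ship[1->2]=2 ship[0->1]=1 prod=2 -> [6 5 6]
Step 3: demand=4,sold=4 ship[1->2]=2 ship[0->1]=1 prod=2 -> [7 4 4]
Step 4: demand=4,sold=4 ship[1->2]=2 ship[0->1]=1 prod=2 -> [8 3 2]
Step 5: demand=4,sold=2 ship[1->2]=2 ship[0->1]=1 prod=2 -> [9 2 2]
Step 6: demand=4,sold=2 ship[1->2]=2 ship[0->1]=1 prod=2 -> [10 1 2]
Step 7: demand=4,sold=2 ship[1->2]=1 ship[0->1]=1 prod=2 -> [11 1 1]
Step 8: demand=4,sold=1 ship[1->2]=1 ship[0->1]=1 prod=2 -> [12 1 1]
Step 9: demand=4,sold=1 ship[1->2]=1 ship[0->1]=1 prod=2 -> [13 1 1]
Step 10: demand=4,sold=1 ship[1->2]=1 ship[0->1]=1 prod=2 -> [14 1 1]
Step 11: demand=4,sold=1 ship[1->2]=1 ship[0->1]=1 prod=2 -> [15 1 1]
Step 12: demand=4,sold=1 ship[1->2]=1 ship[0->1]=1 prod=2 -> [16 1 1]
First stockout at step 5

5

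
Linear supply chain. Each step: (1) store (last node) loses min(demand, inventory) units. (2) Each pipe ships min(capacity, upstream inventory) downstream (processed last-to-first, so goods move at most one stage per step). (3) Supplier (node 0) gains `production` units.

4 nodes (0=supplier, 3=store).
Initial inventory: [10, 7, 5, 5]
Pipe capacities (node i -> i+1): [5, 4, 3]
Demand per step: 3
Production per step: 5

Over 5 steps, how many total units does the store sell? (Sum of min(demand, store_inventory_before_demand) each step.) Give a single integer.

Step 1: sold=3 (running total=3) -> [10 8 6 5]
Step 2: sold=3 (running total=6) -> [10 9 7 5]
Step 3: sold=3 (running total=9) -> [10 10 8 5]
Step 4: sold=3 (running total=12) -> [10 11 9 5]
Step 5: sold=3 (running total=15) -> [10 12 10 5]

Answer: 15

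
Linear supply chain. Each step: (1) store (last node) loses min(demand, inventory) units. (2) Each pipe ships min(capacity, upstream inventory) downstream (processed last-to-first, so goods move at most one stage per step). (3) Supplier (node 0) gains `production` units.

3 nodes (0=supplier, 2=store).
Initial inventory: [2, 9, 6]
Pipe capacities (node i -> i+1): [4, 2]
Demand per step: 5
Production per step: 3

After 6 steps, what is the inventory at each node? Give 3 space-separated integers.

Step 1: demand=5,sold=5 ship[1->2]=2 ship[0->1]=2 prod=3 -> inv=[3 9 3]
Step 2: demand=5,sold=3 ship[1->2]=2 ship[0->1]=3 prod=3 -> inv=[3 10 2]
Step 3: demand=5,sold=2 ship[1->2]=2 ship[0->1]=3 prod=3 -> inv=[3 11 2]
Step 4: demand=5,sold=2 ship[1->2]=2 ship[0->1]=3 prod=3 -> inv=[3 12 2]
Step 5: demand=5,sold=2 ship[1->2]=2 ship[0->1]=3 prod=3 -> inv=[3 13 2]
Step 6: demand=5,sold=2 ship[1->2]=2 ship[0->1]=3 prod=3 -> inv=[3 14 2]

3 14 2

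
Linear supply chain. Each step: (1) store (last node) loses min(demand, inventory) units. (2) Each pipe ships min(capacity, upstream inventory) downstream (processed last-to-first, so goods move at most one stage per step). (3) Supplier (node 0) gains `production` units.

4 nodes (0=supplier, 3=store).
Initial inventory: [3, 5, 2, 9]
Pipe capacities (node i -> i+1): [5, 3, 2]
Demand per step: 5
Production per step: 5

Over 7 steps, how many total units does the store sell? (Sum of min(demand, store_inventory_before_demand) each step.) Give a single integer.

Answer: 21

Derivation:
Step 1: sold=5 (running total=5) -> [5 5 3 6]
Step 2: sold=5 (running total=10) -> [5 7 4 3]
Step 3: sold=3 (running total=13) -> [5 9 5 2]
Step 4: sold=2 (running total=15) -> [5 11 6 2]
Step 5: sold=2 (running total=17) -> [5 13 7 2]
Step 6: sold=2 (running total=19) -> [5 15 8 2]
Step 7: sold=2 (running total=21) -> [5 17 9 2]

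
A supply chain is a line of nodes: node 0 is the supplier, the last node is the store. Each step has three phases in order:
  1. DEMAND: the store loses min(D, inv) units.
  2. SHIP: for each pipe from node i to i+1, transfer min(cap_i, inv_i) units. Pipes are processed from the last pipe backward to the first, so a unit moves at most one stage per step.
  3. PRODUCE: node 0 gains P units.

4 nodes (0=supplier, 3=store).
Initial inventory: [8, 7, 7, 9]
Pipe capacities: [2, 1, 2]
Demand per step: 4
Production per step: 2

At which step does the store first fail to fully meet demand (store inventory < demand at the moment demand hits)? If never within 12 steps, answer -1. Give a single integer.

Step 1: demand=4,sold=4 ship[2->3]=2 ship[1->2]=1 ship[0->1]=2 prod=2 -> [8 8 6 7]
Step 2: demand=4,sold=4 ship[2->3]=2 ship[1->2]=1 ship[0->1]=2 prod=2 -> [8 9 5 5]
Step 3: demand=4,sold=4 ship[2->3]=2 ship[1->2]=1 ship[0->1]=2 prod=2 -> [8 10 4 3]
Step 4: demand=4,sold=3 ship[2->3]=2 ship[1->2]=1 ship[0->1]=2 prod=2 -> [8 11 3 2]
Step 5: demand=4,sold=2 ship[2->3]=2 ship[1->2]=1 ship[0->1]=2 prod=2 -> [8 12 2 2]
Step 6: demand=4,sold=2 ship[2->3]=2 ship[1->2]=1 ship[0->1]=2 prod=2 -> [8 13 1 2]
Step 7: demand=4,sold=2 ship[2->3]=1 ship[1->2]=1 ship[0->1]=2 prod=2 -> [8 14 1 1]
Step 8: demand=4,sold=1 ship[2->3]=1 ship[1->2]=1 ship[0->1]=2 prod=2 -> [8 15 1 1]
Step 9: demand=4,sold=1 ship[2->3]=1 ship[1->2]=1 ship[0->1]=2 prod=2 -> [8 16 1 1]
Step 10: demand=4,sold=1 ship[2->3]=1 ship[1->2]=1 ship[0->1]=2 prod=2 -> [8 17 1 1]
Step 11: demand=4,sold=1 ship[2->3]=1 ship[1->2]=1 ship[0->1]=2 prod=2 -> [8 18 1 1]
Step 12: demand=4,sold=1 ship[2->3]=1 ship[1->2]=1 ship[0->1]=2 prod=2 -> [8 19 1 1]
First stockout at step 4

4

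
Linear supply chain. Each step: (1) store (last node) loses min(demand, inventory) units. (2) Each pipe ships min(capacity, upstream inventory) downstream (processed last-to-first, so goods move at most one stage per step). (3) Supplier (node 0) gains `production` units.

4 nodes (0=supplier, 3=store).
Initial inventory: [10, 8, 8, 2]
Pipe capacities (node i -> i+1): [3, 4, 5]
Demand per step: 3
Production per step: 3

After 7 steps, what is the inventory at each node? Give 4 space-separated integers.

Step 1: demand=3,sold=2 ship[2->3]=5 ship[1->2]=4 ship[0->1]=3 prod=3 -> inv=[10 7 7 5]
Step 2: demand=3,sold=3 ship[2->3]=5 ship[1->2]=4 ship[0->1]=3 prod=3 -> inv=[10 6 6 7]
Step 3: demand=3,sold=3 ship[2->3]=5 ship[1->2]=4 ship[0->1]=3 prod=3 -> inv=[10 5 5 9]
Step 4: demand=3,sold=3 ship[2->3]=5 ship[1->2]=4 ship[0->1]=3 prod=3 -> inv=[10 4 4 11]
Step 5: demand=3,sold=3 ship[2->3]=4 ship[1->2]=4 ship[0->1]=3 prod=3 -> inv=[10 3 4 12]
Step 6: demand=3,sold=3 ship[2->3]=4 ship[1->2]=3 ship[0->1]=3 prod=3 -> inv=[10 3 3 13]
Step 7: demand=3,sold=3 ship[2->3]=3 ship[1->2]=3 ship[0->1]=3 prod=3 -> inv=[10 3 3 13]

10 3 3 13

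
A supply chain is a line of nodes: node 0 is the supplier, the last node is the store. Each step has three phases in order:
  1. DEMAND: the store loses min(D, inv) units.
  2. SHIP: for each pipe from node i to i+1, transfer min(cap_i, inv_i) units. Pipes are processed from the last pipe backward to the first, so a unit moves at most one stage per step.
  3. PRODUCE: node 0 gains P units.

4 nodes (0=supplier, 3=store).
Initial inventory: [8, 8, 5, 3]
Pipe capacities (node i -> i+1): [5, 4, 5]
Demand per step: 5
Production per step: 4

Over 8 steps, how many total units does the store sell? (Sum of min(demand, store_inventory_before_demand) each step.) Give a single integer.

Answer: 32

Derivation:
Step 1: sold=3 (running total=3) -> [7 9 4 5]
Step 2: sold=5 (running total=8) -> [6 10 4 4]
Step 3: sold=4 (running total=12) -> [5 11 4 4]
Step 4: sold=4 (running total=16) -> [4 12 4 4]
Step 5: sold=4 (running total=20) -> [4 12 4 4]
Step 6: sold=4 (running total=24) -> [4 12 4 4]
Step 7: sold=4 (running total=28) -> [4 12 4 4]
Step 8: sold=4 (running total=32) -> [4 12 4 4]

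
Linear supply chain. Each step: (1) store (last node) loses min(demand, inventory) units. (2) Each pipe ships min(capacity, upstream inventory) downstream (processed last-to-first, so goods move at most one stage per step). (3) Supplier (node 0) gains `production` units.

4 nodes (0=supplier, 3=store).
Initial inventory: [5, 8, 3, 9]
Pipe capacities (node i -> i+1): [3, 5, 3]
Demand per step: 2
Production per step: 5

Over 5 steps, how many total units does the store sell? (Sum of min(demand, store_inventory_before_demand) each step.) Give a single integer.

Step 1: sold=2 (running total=2) -> [7 6 5 10]
Step 2: sold=2 (running total=4) -> [9 4 7 11]
Step 3: sold=2 (running total=6) -> [11 3 8 12]
Step 4: sold=2 (running total=8) -> [13 3 8 13]
Step 5: sold=2 (running total=10) -> [15 3 8 14]

Answer: 10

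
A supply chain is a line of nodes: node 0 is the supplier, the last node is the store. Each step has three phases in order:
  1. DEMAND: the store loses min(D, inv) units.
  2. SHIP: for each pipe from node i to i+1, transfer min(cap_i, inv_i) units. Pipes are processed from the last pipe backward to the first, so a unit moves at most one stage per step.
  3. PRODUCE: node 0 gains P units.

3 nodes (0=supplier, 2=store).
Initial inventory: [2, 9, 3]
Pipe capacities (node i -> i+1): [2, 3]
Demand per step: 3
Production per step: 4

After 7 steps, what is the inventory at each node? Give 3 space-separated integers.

Step 1: demand=3,sold=3 ship[1->2]=3 ship[0->1]=2 prod=4 -> inv=[4 8 3]
Step 2: demand=3,sold=3 ship[1->2]=3 ship[0->1]=2 prod=4 -> inv=[6 7 3]
Step 3: demand=3,sold=3 ship[1->2]=3 ship[0->1]=2 prod=4 -> inv=[8 6 3]
Step 4: demand=3,sold=3 ship[1->2]=3 ship[0->1]=2 prod=4 -> inv=[10 5 3]
Step 5: demand=3,sold=3 ship[1->2]=3 ship[0->1]=2 prod=4 -> inv=[12 4 3]
Step 6: demand=3,sold=3 ship[1->2]=3 ship[0->1]=2 prod=4 -> inv=[14 3 3]
Step 7: demand=3,sold=3 ship[1->2]=3 ship[0->1]=2 prod=4 -> inv=[16 2 3]

16 2 3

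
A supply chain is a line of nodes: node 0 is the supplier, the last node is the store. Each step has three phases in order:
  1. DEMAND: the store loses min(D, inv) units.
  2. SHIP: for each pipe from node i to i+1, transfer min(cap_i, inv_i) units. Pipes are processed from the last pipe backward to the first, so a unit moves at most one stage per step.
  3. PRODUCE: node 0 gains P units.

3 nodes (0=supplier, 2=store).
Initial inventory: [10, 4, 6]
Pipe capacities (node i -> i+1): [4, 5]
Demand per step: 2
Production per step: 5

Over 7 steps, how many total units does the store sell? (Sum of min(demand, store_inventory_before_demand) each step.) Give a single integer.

Answer: 14

Derivation:
Step 1: sold=2 (running total=2) -> [11 4 8]
Step 2: sold=2 (running total=4) -> [12 4 10]
Step 3: sold=2 (running total=6) -> [13 4 12]
Step 4: sold=2 (running total=8) -> [14 4 14]
Step 5: sold=2 (running total=10) -> [15 4 16]
Step 6: sold=2 (running total=12) -> [16 4 18]
Step 7: sold=2 (running total=14) -> [17 4 20]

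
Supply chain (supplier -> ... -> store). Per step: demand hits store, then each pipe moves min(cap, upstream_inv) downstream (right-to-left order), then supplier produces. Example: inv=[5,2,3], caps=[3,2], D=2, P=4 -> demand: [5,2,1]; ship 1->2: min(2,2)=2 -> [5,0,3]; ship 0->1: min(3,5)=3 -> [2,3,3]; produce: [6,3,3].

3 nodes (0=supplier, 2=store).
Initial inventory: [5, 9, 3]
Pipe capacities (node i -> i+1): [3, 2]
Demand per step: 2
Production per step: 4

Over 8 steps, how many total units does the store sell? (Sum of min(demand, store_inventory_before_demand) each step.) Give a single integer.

Step 1: sold=2 (running total=2) -> [6 10 3]
Step 2: sold=2 (running total=4) -> [7 11 3]
Step 3: sold=2 (running total=6) -> [8 12 3]
Step 4: sold=2 (running total=8) -> [9 13 3]
Step 5: sold=2 (running total=10) -> [10 14 3]
Step 6: sold=2 (running total=12) -> [11 15 3]
Step 7: sold=2 (running total=14) -> [12 16 3]
Step 8: sold=2 (running total=16) -> [13 17 3]

Answer: 16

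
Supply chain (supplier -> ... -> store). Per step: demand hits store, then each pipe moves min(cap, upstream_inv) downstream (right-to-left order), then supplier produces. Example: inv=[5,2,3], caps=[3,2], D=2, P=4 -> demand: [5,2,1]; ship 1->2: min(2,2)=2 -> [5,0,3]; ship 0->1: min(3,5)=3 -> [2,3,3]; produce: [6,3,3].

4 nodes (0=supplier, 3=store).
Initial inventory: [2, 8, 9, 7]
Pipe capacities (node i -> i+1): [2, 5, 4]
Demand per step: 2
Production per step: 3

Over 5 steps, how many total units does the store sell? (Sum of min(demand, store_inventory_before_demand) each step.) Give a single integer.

Answer: 10

Derivation:
Step 1: sold=2 (running total=2) -> [3 5 10 9]
Step 2: sold=2 (running total=4) -> [4 2 11 11]
Step 3: sold=2 (running total=6) -> [5 2 9 13]
Step 4: sold=2 (running total=8) -> [6 2 7 15]
Step 5: sold=2 (running total=10) -> [7 2 5 17]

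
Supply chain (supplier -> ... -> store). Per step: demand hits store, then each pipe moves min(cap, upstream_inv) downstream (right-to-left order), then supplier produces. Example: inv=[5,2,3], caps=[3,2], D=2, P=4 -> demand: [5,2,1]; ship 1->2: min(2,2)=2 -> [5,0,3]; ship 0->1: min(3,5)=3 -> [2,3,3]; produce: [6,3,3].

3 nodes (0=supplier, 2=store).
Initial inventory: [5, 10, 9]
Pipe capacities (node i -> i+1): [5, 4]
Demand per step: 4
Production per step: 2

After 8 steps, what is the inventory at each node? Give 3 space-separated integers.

Step 1: demand=4,sold=4 ship[1->2]=4 ship[0->1]=5 prod=2 -> inv=[2 11 9]
Step 2: demand=4,sold=4 ship[1->2]=4 ship[0->1]=2 prod=2 -> inv=[2 9 9]
Step 3: demand=4,sold=4 ship[1->2]=4 ship[0->1]=2 prod=2 -> inv=[2 7 9]
Step 4: demand=4,sold=4 ship[1->2]=4 ship[0->1]=2 prod=2 -> inv=[2 5 9]
Step 5: demand=4,sold=4 ship[1->2]=4 ship[0->1]=2 prod=2 -> inv=[2 3 9]
Step 6: demand=4,sold=4 ship[1->2]=3 ship[0->1]=2 prod=2 -> inv=[2 2 8]
Step 7: demand=4,sold=4 ship[1->2]=2 ship[0->1]=2 prod=2 -> inv=[2 2 6]
Step 8: demand=4,sold=4 ship[1->2]=2 ship[0->1]=2 prod=2 -> inv=[2 2 4]

2 2 4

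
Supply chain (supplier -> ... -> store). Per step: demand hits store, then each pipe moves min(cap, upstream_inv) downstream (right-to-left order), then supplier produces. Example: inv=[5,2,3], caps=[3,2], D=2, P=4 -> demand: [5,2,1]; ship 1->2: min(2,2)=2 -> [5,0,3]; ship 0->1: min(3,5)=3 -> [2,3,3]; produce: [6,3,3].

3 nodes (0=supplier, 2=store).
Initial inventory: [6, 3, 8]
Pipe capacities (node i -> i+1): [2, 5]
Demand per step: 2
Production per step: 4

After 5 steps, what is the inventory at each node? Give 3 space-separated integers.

Step 1: demand=2,sold=2 ship[1->2]=3 ship[0->1]=2 prod=4 -> inv=[8 2 9]
Step 2: demand=2,sold=2 ship[1->2]=2 ship[0->1]=2 prod=4 -> inv=[10 2 9]
Step 3: demand=2,sold=2 ship[1->2]=2 ship[0->1]=2 prod=4 -> inv=[12 2 9]
Step 4: demand=2,sold=2 ship[1->2]=2 ship[0->1]=2 prod=4 -> inv=[14 2 9]
Step 5: demand=2,sold=2 ship[1->2]=2 ship[0->1]=2 prod=4 -> inv=[16 2 9]

16 2 9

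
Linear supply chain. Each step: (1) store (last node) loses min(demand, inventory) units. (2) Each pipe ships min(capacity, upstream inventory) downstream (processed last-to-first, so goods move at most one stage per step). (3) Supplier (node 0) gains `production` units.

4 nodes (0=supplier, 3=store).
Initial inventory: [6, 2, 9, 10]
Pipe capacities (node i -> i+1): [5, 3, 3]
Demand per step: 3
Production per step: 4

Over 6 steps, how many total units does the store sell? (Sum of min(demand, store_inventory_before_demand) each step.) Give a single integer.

Step 1: sold=3 (running total=3) -> [5 5 8 10]
Step 2: sold=3 (running total=6) -> [4 7 8 10]
Step 3: sold=3 (running total=9) -> [4 8 8 10]
Step 4: sold=3 (running total=12) -> [4 9 8 10]
Step 5: sold=3 (running total=15) -> [4 10 8 10]
Step 6: sold=3 (running total=18) -> [4 11 8 10]

Answer: 18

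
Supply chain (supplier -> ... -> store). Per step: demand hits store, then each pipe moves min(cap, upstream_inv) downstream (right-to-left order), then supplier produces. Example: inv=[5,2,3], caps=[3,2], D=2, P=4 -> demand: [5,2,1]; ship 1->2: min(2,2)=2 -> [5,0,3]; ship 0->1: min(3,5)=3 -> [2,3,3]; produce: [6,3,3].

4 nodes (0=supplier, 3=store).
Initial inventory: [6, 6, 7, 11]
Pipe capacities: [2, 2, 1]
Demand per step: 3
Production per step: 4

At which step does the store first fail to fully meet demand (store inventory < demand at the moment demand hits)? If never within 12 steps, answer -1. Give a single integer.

Step 1: demand=3,sold=3 ship[2->3]=1 ship[1->2]=2 ship[0->1]=2 prod=4 -> [8 6 8 9]
Step 2: demand=3,sold=3 ship[2->3]=1 ship[1->2]=2 ship[0->1]=2 prod=4 -> [10 6 9 7]
Step 3: demand=3,sold=3 ship[2->3]=1 ship[1->2]=2 ship[0->1]=2 prod=4 -> [12 6 10 5]
Step 4: demand=3,sold=3 ship[2->3]=1 ship[1->2]=2 ship[0->1]=2 prod=4 -> [14 6 11 3]
Step 5: demand=3,sold=3 ship[2->3]=1 ship[1->2]=2 ship[0->1]=2 prod=4 -> [16 6 12 1]
Step 6: demand=3,sold=1 ship[2->3]=1 ship[1->2]=2 ship[0->1]=2 prod=4 -> [18 6 13 1]
Step 7: demand=3,sold=1 ship[2->3]=1 ship[1->2]=2 ship[0->1]=2 prod=4 -> [20 6 14 1]
Step 8: demand=3,sold=1 ship[2->3]=1 ship[1->2]=2 ship[0->1]=2 prod=4 -> [22 6 15 1]
Step 9: demand=3,sold=1 ship[2->3]=1 ship[1->2]=2 ship[0->1]=2 prod=4 -> [24 6 16 1]
Step 10: demand=3,sold=1 ship[2->3]=1 ship[1->2]=2 ship[0->1]=2 prod=4 -> [26 6 17 1]
Step 11: demand=3,sold=1 ship[2->3]=1 ship[1->2]=2 ship[0->1]=2 prod=4 -> [28 6 18 1]
Step 12: demand=3,sold=1 ship[2->3]=1 ship[1->2]=2 ship[0->1]=2 prod=4 -> [30 6 19 1]
First stockout at step 6

6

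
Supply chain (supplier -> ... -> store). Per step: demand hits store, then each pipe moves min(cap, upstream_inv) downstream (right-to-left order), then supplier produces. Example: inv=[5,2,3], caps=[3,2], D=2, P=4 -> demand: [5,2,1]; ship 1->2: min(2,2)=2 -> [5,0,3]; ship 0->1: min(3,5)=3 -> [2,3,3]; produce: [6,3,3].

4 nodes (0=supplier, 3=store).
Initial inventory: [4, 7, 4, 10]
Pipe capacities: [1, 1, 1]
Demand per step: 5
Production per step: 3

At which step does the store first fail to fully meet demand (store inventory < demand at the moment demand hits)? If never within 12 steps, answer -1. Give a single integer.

Step 1: demand=5,sold=5 ship[2->3]=1 ship[1->2]=1 ship[0->1]=1 prod=3 -> [6 7 4 6]
Step 2: demand=5,sold=5 ship[2->3]=1 ship[1->2]=1 ship[0->1]=1 prod=3 -> [8 7 4 2]
Step 3: demand=5,sold=2 ship[2->3]=1 ship[1->2]=1 ship[0->1]=1 prod=3 -> [10 7 4 1]
Step 4: demand=5,sold=1 ship[2->3]=1 ship[1->2]=1 ship[0->1]=1 prod=3 -> [12 7 4 1]
Step 5: demand=5,sold=1 ship[2->3]=1 ship[1->2]=1 ship[0->1]=1 prod=3 -> [14 7 4 1]
Step 6: demand=5,sold=1 ship[2->3]=1 ship[1->2]=1 ship[0->1]=1 prod=3 -> [16 7 4 1]
Step 7: demand=5,sold=1 ship[2->3]=1 ship[1->2]=1 ship[0->1]=1 prod=3 -> [18 7 4 1]
Step 8: demand=5,sold=1 ship[2->3]=1 ship[1->2]=1 ship[0->1]=1 prod=3 -> [20 7 4 1]
Step 9: demand=5,sold=1 ship[2->3]=1 ship[1->2]=1 ship[0->1]=1 prod=3 -> [22 7 4 1]
Step 10: demand=5,sold=1 ship[2->3]=1 ship[1->2]=1 ship[0->1]=1 prod=3 -> [24 7 4 1]
Step 11: demand=5,sold=1 ship[2->3]=1 ship[1->2]=1 ship[0->1]=1 prod=3 -> [26 7 4 1]
Step 12: demand=5,sold=1 ship[2->3]=1 ship[1->2]=1 ship[0->1]=1 prod=3 -> [28 7 4 1]
First stockout at step 3

3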